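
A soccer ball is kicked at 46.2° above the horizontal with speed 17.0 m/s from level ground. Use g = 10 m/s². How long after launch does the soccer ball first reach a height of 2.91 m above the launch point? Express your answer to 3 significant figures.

v_y0 = 17.0 sin 46.2° = 12.27 m/s.
Set y = v_y0 t − ½ g t² = 2.91: 5.000 t² − 12.27 t + 2.91 = 0.
t = [12.27 ± √(150.6 − 58.20)] / 10 = (12.27 ± 9.612) / 10, giving t = 0.266 s or t = 2.19 s.
The soccer ball is on the way up at the first time, so t = 0.266 s.

0.266 s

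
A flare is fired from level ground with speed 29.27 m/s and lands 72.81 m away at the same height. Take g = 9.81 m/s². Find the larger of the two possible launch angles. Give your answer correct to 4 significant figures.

61.76°

Level-ground range: R = v₀² sin(2θ)/g ⇒ sin 2θ = R g / v₀² = 72.81×9.81/29.27² = 0.8337.
2θ = arcsin(0.8337) = 56.481° or 180° − 56.481° = 123.519°.
So θ = 28.24° or θ = 61.76°.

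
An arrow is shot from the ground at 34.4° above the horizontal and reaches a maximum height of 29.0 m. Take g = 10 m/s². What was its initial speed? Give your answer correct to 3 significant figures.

42.6 m/s

At maximum height v_y = 0, so (v₀ sin θ)² = 2 g H.
v₀ sin 34.4° = √(2 × 10 × 29.0) = 24.08 m/s.
v₀ = 24.08 / sin 34.4° = 24.08 / 0.5650 = 42.6 m/s.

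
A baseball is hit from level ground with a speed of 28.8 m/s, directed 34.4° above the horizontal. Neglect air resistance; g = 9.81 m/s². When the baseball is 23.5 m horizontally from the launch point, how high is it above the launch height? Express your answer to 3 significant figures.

v_x = 28.8 cos 34.4° = 23.76 m/s, v_y0 = 28.8 sin 34.4° = 16.27 m/s.
Time to reach x = 23.5 m: t = x / v_x = 23.5 / 23.76 = 0.9891 s.
y = v_y0 t − ½ g t² = 16.27×0.9891 − 4.905×0.9891² = 11.3 m.

11.3 m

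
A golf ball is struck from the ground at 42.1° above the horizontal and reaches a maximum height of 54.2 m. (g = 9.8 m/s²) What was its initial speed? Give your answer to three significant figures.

48.6 m/s

At maximum height v_y = 0, so (v₀ sin θ)² = 2 g H.
v₀ sin 42.1° = √(2 × 9.8 × 54.2) = 32.59 m/s.
v₀ = 32.59 / sin 42.1° = 32.59 / 0.6704 = 48.6 m/s.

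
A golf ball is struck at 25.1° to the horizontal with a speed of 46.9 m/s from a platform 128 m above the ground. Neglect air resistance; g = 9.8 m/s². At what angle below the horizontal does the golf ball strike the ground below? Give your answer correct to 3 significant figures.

v_x = 46.9 cos 25.1° = 42.47 m/s.
At impact |v_y| = √(v_y0² + 2 g h) = √(19.89² + 2×9.8×128) = 53.89 m/s.
Angle below horizontal = arctan(|v_y| / v_x) = arctan(53.89 / 42.47) = 51.8°.

51.8°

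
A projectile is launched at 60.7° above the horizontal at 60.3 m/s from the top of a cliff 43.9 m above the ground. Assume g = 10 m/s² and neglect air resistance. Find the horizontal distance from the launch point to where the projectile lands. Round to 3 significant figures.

Components: v_x = 60.3 cos 60.7° = 29.51 m/s, v_y = 60.3 sin 60.7° = 52.59 m/s.
Vertical: 0 = 43.9 + 52.59 t − ½(10) t² ⇒ 5.000 t² − 52.59 t − 43.9 = 0.
t = [52.59 + √(2766 + 878.0)] / 10.00 = 11.30 s.
Horizontal: R = v_x · t = 29.51 × 11.30 = 333 m.

333 m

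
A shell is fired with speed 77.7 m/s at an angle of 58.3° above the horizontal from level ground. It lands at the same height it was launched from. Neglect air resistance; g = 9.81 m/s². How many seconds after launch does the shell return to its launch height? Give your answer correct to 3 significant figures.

13.5 s

Vertical component: v_y = 77.7 sin 58.3° = 66.11 m/s.
For a projectile landing at launch height, time of flight is t = 2 v_y / g = 2 × 66.11 / 9.81 = 13.5 s.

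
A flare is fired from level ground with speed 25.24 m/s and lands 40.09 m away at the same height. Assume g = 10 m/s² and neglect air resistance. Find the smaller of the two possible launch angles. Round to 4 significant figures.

19.50°

Level-ground range: R = v₀² sin(2θ)/g ⇒ sin 2θ = R g / v₀² = 40.09×10/25.24² = 0.6293.
2θ = arcsin(0.6293) = 38.998° or 180° − 38.998° = 141.002°.
So θ = 19.50° or θ = 70.50°.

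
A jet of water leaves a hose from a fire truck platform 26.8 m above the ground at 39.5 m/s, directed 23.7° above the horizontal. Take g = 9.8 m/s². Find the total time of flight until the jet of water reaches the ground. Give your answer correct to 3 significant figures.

Vertical component: v_y = 39.5 sin 23.7° = 15.88 m/s.
Taking up as positive with launch at y = 26.8 m, landing at y = 0: 0 = 26.8 + 15.88 t − ½(9.8) t².
Solving 4.900 t² − 15.88 t − 26.8 = 0 gives t = [15.88 + √(15.88² + 4·4.900·26.8)] / 9.800 = 4.47 s.

4.47 s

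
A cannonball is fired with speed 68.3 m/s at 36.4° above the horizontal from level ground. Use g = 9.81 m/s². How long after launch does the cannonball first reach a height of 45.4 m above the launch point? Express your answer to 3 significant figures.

v_y0 = 68.3 sin 36.4° = 40.53 m/s.
Set y = v_y0 t − ½ g t² = 45.4: 4.905 t² − 40.53 t + 45.4 = 0.
t = [40.53 ± √(1643 − 890.7)] / 9.81 = (40.53 ± 27.43) / 9.81, giving t = 1.34 s or t = 6.93 s.
The cannonball is on the way up at the first time, so t = 1.34 s.

1.34 s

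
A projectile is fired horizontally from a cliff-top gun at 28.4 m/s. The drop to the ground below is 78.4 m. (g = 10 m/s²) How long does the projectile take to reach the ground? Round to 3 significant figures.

3.96 s

The horizontal speed doesn't affect the fall. With v_y0 = 0, h = ½ g t².
t = √(2 × 78.4 / 10) = √15.68 = 3.96 s.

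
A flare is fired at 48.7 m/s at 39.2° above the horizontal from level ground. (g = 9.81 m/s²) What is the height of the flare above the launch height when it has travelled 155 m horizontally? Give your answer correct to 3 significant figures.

v_x = 48.7 cos 39.2° = 37.74 m/s, v_y0 = 48.7 sin 39.2° = 30.78 m/s.
Time to reach x = 155 m: t = x / v_x = 155 / 37.74 = 4.107 s.
y = v_y0 t − ½ g t² = 30.78×4.107 − 4.905×4.107² = 43.7 m.

43.7 m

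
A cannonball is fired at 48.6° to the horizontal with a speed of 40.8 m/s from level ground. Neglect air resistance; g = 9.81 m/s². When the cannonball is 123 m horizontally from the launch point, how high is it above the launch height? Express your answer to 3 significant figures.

37.6 m

v_x = 40.8 cos 48.6° = 26.98 m/s, v_y0 = 40.8 sin 48.6° = 30.60 m/s.
Time to reach x = 123 m: t = x / v_x = 123 / 26.98 = 4.559 s.
y = v_y0 t − ½ g t² = 30.60×4.559 − 4.905×4.559² = 37.6 m.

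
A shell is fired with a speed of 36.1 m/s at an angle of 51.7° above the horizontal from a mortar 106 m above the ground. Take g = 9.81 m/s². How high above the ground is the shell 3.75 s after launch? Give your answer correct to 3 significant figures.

v_y0 = 36.1 sin 51.7° = 28.33 m/s.
y(t) = 106 + v_y0 t − ½ g t² = 106 + 28.33×3.75 − ½×9.81×3.75² = 143 m.

143 m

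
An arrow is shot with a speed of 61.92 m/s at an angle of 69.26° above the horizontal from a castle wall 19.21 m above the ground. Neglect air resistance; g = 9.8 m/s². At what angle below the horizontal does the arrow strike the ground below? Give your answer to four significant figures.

v_x = 61.92 cos 69.26° = 21.928 m/s.
At impact |v_y| = √(v_y0² + 2 g h) = √(57.907² + 2×9.8×19.21) = 61.072 m/s.
Angle below horizontal = arctan(|v_y| / v_x) = arctan(61.072 / 21.928) = 70.25°.

70.25°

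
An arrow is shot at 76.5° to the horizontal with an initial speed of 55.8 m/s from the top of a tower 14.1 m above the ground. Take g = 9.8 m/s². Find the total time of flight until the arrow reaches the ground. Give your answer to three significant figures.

Vertical component: v_y = 55.8 sin 76.5° = 54.26 m/s.
Taking up as positive with launch at y = 14.1 m, landing at y = 0: 0 = 14.1 + 54.26 t − ½(9.8) t².
Solving 4.900 t² − 54.26 t − 14.1 = 0 gives t = [54.26 + √(54.26² + 4·4.900·14.1)] / 9.800 = 11.3 s.

11.3 s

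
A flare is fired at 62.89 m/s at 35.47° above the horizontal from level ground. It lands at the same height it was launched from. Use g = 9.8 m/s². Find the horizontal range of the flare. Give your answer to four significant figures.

Components: v_x = 62.89 cos 35.47° = 51.219 m/s, v_y = 62.89 sin 35.47° = 36.494 m/s.
Time of flight (same landing height): t = 2 v_y / g = 2 × 36.494 / 9.8 = 7.4478 s.
Range: R = v_x · t = 51.219 × 7.4478 = 381.5 m.

381.5 m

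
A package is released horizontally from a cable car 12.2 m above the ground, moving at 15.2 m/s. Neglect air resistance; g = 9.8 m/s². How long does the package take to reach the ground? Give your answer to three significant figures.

The horizontal speed doesn't affect the fall. With v_y0 = 0, h = ½ g t².
t = √(2 × 12.2 / 9.8) = √2.490 = 1.58 s.

1.58 s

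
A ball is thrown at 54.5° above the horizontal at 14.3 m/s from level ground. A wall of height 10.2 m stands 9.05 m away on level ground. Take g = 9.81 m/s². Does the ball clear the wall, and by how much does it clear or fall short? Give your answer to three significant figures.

v_x = 14.3 cos 54.5° = 8.304 m/s; v_y0 = 14.3 sin 54.5° = 11.64 m/s.
Time to reach the wall: t = 9.05 / 8.304 = 1.090 s.
Height at that point: y = 11.64×1.090 − 4.905×1.090² = 6.860 m.
That is 10.2 − 6.860 = 3.34 m below the top of the wall, so the ball does not clear it.

No — it falls 3.34 m short of clearing the wall.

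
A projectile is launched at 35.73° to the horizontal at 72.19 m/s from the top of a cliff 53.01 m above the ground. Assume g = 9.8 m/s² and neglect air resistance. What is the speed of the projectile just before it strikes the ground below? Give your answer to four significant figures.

79.06 m/s

v_x = 72.19 cos 35.73° = 58.602 m/s is unchanged throughout.
For the vertical component, v_y² = v_y0² + 2 g h = (42.157)² + 2×9.8×53.01 = 2816.2, so |v_y| = 53.068 m/s.
Impact speed = √(v_x² + v_y²) = √(3434.2 + 2816.2) = 79.06 m/s.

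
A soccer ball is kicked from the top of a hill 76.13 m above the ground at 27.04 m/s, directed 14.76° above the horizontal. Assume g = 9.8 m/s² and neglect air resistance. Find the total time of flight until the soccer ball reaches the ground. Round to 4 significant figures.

Vertical component: v_y = 27.04 sin 14.76° = 6.8890 m/s.
Taking up as positive with launch at y = 76.13 m, landing at y = 0: 0 = 76.13 + 6.8890 t − ½(9.8) t².
Solving 4.900 t² − 6.8890 t − 76.13 = 0 gives t = [6.8890 + √(6.8890² + 4·4.900·76.13)] / 9.800 = 4.707 s.

4.707 s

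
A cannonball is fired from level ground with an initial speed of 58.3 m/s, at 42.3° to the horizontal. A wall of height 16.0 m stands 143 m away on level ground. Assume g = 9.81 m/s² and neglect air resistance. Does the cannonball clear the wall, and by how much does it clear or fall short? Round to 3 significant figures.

Yes — it clears the wall by 60.2 m.

v_x = 58.3 cos 42.3° = 43.12 m/s; v_y0 = 58.3 sin 42.3° = 39.24 m/s.
Time to reach the wall: t = 143 / 43.12 = 3.316 s.
Height at that point: y = 39.24×3.316 − 4.905×3.316² = 76.19 m.
That is 76.19 − 16.0 = 60.2 m above the top of the wall, so the cannonball clears it.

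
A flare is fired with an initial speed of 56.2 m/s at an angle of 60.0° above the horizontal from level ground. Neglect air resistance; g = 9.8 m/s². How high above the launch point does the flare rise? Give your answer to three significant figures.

121 m

Vertical component of launch velocity: v_y = 56.2 sin 60.0° = 48.67 m/s.
At the highest point the vertical velocity is zero, so v_y² = 2 g h_max.
h_max = (48.67)² / (2 × 9.8) = 2369 / 19.60 = 121 m.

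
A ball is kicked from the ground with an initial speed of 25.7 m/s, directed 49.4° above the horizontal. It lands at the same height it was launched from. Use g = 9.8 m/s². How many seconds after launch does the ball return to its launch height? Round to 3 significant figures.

Vertical component: v_y = 25.7 sin 49.4° = 19.51 m/s.
For a projectile landing at launch height, time of flight is t = 2 v_y / g = 2 × 19.51 / 9.8 = 3.98 s.

3.98 s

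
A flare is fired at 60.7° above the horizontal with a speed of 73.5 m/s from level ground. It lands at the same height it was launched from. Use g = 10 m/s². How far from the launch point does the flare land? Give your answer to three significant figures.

461 m

Components: v_x = 73.5 cos 60.7° = 35.97 m/s, v_y = 73.5 sin 60.7° = 64.10 m/s.
Time of flight (same landing height): t = 2 v_y / g = 2 × 64.10 / 10 = 12.82 s.
Range: R = v_x · t = 35.97 × 12.82 = 461 m.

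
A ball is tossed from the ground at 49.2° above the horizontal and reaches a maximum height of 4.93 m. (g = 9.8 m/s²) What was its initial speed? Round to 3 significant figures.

13.0 m/s

At maximum height v_y = 0, so (v₀ sin θ)² = 2 g H.
v₀ sin 49.2° = √(2 × 9.8 × 4.93) = 9.830 m/s.
v₀ = 9.830 / sin 49.2° = 9.830 / 0.7570 = 13.0 m/s.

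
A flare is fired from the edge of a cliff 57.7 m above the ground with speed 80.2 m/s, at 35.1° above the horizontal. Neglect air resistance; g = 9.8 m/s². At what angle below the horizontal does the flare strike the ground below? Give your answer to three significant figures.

41.0°

v_x = 80.2 cos 35.1° = 65.62 m/s.
At impact |v_y| = √(v_y0² + 2 g h) = √(46.12² + 2×9.8×57.7) = 57.08 m/s.
Angle below horizontal = arctan(|v_y| / v_x) = arctan(57.08 / 65.62) = 41.0°.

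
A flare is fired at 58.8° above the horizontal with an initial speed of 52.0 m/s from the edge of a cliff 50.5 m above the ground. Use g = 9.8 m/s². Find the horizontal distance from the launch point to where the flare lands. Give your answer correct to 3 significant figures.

Components: v_x = 52.0 cos 58.8° = 26.94 m/s, v_y = 52.0 sin 58.8° = 44.48 m/s.
Vertical: 0 = 50.5 + 44.48 t − ½(9.8) t² ⇒ 4.900 t² − 44.48 t − 50.5 = 0.
t = [44.48 + √(1978 + 989.8)] / 9.800 = 10.10 s.
Horizontal: R = v_x · t = 26.94 × 10.10 = 272 m.

272 m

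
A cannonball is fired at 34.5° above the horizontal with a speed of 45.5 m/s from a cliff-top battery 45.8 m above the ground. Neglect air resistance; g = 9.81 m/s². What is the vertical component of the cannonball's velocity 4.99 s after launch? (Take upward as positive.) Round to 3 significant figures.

-23.2 m/s

Initial vertical component: v_y0 = 45.5 sin 34.5° = 25.77 m/s.
v_y(t) = v_y0 − g t = 25.77 − 9.81 × 4.99 = -23.2 m/s.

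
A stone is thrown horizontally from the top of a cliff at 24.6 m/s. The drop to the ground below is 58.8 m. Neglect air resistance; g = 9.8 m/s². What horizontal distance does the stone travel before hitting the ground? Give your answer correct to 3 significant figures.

Initial vertical velocity is zero, so the fall time comes from h = ½ g t²: t = √(2 × 58.8 / 9.8) = 3.464 s.
Horizontal motion is uniform at 24.6 m/s, so x = 24.6 × 3.464 = 85.2 m.

85.2 m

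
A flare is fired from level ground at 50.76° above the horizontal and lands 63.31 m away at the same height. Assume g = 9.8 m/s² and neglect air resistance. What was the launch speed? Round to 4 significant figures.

25.16 m/s

On level ground, R = v₀² sin(2θ) / g, so v₀ = √(R g / sin 2θ).
sin(2 × 50.76°) = 0.9799.
v₀ = √(63.31 × 9.8 / 0.9799) = √633.16 = 25.16 m/s.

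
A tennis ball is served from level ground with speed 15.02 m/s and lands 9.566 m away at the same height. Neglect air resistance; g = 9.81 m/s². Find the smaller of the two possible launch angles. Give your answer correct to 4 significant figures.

12.29°

Level-ground range: R = v₀² sin(2θ)/g ⇒ sin 2θ = R g / v₀² = 9.566×9.81/15.02² = 0.4160.
2θ = arcsin(0.4160) = 24.582° or 180° − 24.582° = 155.418°.
So θ = 12.29° or θ = 77.71°.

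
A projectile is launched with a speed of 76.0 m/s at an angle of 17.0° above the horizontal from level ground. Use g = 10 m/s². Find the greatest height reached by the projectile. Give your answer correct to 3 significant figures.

24.7 m

Vertical component of launch velocity: v_y = 76.0 sin 17.0° = 22.22 m/s.
At the highest point the vertical velocity is zero, so v_y² = 2 g h_max.
h_max = (22.22)² / (2 × 10) = 493.7 / 20.00 = 24.7 m.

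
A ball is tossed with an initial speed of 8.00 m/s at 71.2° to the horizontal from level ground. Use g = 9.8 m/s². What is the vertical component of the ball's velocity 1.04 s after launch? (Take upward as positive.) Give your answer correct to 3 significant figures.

-2.62 m/s

Initial vertical component: v_y0 = 8.00 sin 71.2° = 7.573 m/s.
v_y(t) = v_y0 − g t = 7.573 − 9.8 × 1.04 = -2.62 m/s.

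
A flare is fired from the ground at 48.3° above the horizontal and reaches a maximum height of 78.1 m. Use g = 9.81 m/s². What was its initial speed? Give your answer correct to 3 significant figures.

52.4 m/s

At maximum height v_y = 0, so (v₀ sin θ)² = 2 g H.
v₀ sin 48.3° = √(2 × 9.81 × 78.1) = 39.14 m/s.
v₀ = 39.14 / sin 48.3° = 39.14 / 0.7466 = 52.4 m/s.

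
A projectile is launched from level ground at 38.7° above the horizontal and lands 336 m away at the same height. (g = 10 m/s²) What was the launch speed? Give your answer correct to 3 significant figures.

58.7 m/s

On level ground, R = v₀² sin(2θ) / g, so v₀ = √(R g / sin 2θ).
sin(2 × 38.7°) = 0.9759.
v₀ = √(336 × 10 / 0.9759) = √3443 = 58.7 m/s.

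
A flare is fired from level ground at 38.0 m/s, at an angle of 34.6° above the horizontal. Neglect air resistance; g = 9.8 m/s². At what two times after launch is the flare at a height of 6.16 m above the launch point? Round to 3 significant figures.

0.307 s and 4.10 s

v_y0 = 38.0 sin 34.6° = 21.58 m/s.
Set y = v_y0 t − ½ g t² = 6.16: 4.900 t² − 21.58 t + 6.16 = 0.
t = [21.58 ± √(465.7 − 120.7)] / 9.8 = (21.58 ± 18.57) / 9.8, giving t = 0.307 s or t = 4.10 s.
So the flare is at 6.16 m at t = 0.307 s (rising) and t = 4.10 s (falling).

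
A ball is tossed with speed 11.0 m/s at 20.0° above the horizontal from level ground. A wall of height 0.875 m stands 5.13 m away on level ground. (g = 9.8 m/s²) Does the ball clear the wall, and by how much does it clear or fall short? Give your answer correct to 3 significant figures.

v_x = 11.0 cos 20.0° = 10.34 m/s; v_y0 = 11.0 sin 20.0° = 3.762 m/s.
Time to reach the wall: t = 5.13 / 10.34 = 0.4961 s.
Height at that point: y = 3.762×0.4961 − 4.900×0.4961² = 0.6604 m.
That is 0.875 − 0.6604 = 0.215 m below the top of the wall, so the ball does not clear it.

No — it falls 0.215 m short of clearing the wall.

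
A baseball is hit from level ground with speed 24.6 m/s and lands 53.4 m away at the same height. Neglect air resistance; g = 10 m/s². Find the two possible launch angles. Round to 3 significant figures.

31.0° and 59.0°

Level-ground range: R = v₀² sin(2θ)/g ⇒ sin 2θ = R g / v₀² = 53.4×10/24.6² = 0.8824.
2θ = arcsin(0.8824) = 61.93° or 180° − 61.93° = 118.07°.
So θ = 31.0° or θ = 59.0°.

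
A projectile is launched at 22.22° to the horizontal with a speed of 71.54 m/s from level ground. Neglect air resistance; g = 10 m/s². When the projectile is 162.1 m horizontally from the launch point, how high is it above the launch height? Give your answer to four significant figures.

v_x = 71.54 cos 22.22° = 66.227 m/s, v_y0 = 71.54 sin 22.22° = 27.054 m/s.
Time to reach x = 162.1 m: t = x / v_x = 162.1 / 66.227 = 2.4476 s.
y = v_y0 t − ½ g t² = 27.054×2.4476 − 5.000×2.4476² = 36.26 m.

36.26 m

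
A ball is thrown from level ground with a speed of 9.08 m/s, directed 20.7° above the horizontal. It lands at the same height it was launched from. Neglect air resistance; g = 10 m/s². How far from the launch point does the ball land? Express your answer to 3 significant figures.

For level ground, R = v₀² sin(2θ) / g.
sin(2 × 20.7°) = sin 41.40° = 0.6613.
R = (9.08)² × 0.6613 / 10 = 5.45 m.

5.45 m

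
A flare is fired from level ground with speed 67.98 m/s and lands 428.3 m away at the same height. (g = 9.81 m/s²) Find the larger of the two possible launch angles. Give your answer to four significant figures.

57.30°

Level-ground range: R = v₀² sin(2θ)/g ⇒ sin 2θ = R g / v₀² = 428.3×9.81/67.98² = 0.9092.
2θ = arcsin(0.9092) = 65.395° or 180° − 65.395° = 114.605°.
So θ = 32.70° or θ = 57.30°.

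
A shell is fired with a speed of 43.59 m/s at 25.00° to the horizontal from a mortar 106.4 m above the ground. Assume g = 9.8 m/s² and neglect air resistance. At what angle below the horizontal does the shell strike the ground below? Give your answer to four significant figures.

51.26°

v_x = 43.59 cos 25.00° = 39.506 m/s.
At impact |v_y| = √(v_y0² + 2 g h) = √(18.422² + 2×9.8×106.4) = 49.242 m/s.
Angle below horizontal = arctan(|v_y| / v_x) = arctan(49.242 / 39.506) = 51.26°.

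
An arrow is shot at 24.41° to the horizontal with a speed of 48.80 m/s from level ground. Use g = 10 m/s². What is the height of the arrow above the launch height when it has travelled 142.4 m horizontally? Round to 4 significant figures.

13.28 m

v_x = 48.80 cos 24.41° = 44.438 m/s, v_y0 = 48.80 sin 24.41° = 20.167 m/s.
Time to reach x = 142.4 m: t = x / v_x = 142.4 / 44.438 = 3.2045 s.
y = v_y0 t − ½ g t² = 20.167×3.2045 − 5.000×3.2045² = 13.28 m.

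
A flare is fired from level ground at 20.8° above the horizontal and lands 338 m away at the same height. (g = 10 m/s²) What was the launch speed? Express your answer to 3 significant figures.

71.4 m/s

On level ground, R = v₀² sin(2θ) / g, so v₀ = √(R g / sin 2θ).
sin(2 × 20.8°) = 0.6639.
v₀ = √(338 × 10 / 0.6639) = √5091 = 71.4 m/s.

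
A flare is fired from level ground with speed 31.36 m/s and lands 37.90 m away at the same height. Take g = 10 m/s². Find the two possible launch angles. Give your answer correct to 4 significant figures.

Level-ground range: R = v₀² sin(2θ)/g ⇒ sin 2θ = R g / v₀² = 37.90×10/31.36² = 0.3854.
2θ = arcsin(0.3854) = 22.669° or 180° − 22.669° = 157.331°.
So θ = 11.33° or θ = 78.67°.

11.33° and 78.67°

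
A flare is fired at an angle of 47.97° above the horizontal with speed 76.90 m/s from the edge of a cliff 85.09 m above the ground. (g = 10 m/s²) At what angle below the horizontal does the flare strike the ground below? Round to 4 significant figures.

53.84°

v_x = 76.90 cos 47.97° = 51.486 m/s.
At impact |v_y| = √(v_y0² + 2 g h) = √(57.121² + 2×10×85.09) = 70.460 m/s.
Angle below horizontal = arctan(|v_y| / v_x) = arctan(70.460 / 51.486) = 53.84°.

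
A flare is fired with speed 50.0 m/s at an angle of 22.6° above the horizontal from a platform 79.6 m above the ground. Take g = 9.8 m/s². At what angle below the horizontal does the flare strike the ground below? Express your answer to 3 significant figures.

v_x = 50.0 cos 22.6° = 46.16 m/s.
At impact |v_y| = √(v_y0² + 2 g h) = √(19.21² + 2×9.8×79.6) = 43.92 m/s.
Angle below horizontal = arctan(|v_y| / v_x) = arctan(43.92 / 46.16) = 43.6°.

43.6°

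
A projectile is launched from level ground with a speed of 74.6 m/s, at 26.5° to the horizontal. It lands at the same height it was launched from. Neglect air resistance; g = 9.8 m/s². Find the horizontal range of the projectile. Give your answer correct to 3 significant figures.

454 m

For level ground, R = v₀² sin(2θ) / g.
sin(2 × 26.5°) = sin 53.00° = 0.7986.
R = (74.6)² × 0.7986 / 9.8 = 454 m.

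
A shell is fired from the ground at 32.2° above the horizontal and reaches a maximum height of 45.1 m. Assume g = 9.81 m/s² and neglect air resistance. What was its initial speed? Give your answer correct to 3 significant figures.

At maximum height v_y = 0, so (v₀ sin θ)² = 2 g H.
v₀ sin 32.2° = √(2 × 9.81 × 45.1) = 29.75 m/s.
v₀ = 29.75 / sin 32.2° = 29.75 / 0.5329 = 55.8 m/s.

55.8 m/s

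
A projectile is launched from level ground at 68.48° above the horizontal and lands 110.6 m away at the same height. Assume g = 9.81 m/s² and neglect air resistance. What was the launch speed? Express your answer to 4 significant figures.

39.87 m/s

On level ground, R = v₀² sin(2θ) / g, so v₀ = √(R g / sin 2θ).
sin(2 × 68.48°) = 0.6825.
v₀ = √(110.6 × 9.81 / 0.6825) = √1589.7 = 39.87 m/s.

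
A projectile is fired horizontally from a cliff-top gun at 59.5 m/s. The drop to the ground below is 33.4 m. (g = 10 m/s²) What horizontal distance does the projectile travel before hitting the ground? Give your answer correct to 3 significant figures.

Initial vertical velocity is zero, so the fall time comes from h = ½ g t²: t = √(2 × 33.4 / 10) = 2.585 s.
Horizontal motion is uniform at 59.5 m/s, so x = 59.5 × 2.585 = 154 m.

154 m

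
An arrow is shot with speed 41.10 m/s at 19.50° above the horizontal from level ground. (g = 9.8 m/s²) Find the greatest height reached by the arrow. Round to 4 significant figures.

Vertical component of launch velocity: v_y = 41.10 sin 19.50° = 13.719 m/s.
At the highest point the vertical velocity is zero, so v_y² = 2 g h_max.
h_max = (13.719)² / (2 × 9.8) = 188.21 / 19.60 = 9.603 m.

9.603 m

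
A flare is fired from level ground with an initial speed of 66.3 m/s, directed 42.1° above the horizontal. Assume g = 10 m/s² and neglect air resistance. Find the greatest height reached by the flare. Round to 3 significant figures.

98.8 m

Vertical component of launch velocity: v_y = 66.3 sin 42.1° = 44.45 m/s.
At the highest point the vertical velocity is zero, so v_y² = 2 g h_max.
h_max = (44.45)² / (2 × 10) = 1976 / 20.00 = 98.8 m.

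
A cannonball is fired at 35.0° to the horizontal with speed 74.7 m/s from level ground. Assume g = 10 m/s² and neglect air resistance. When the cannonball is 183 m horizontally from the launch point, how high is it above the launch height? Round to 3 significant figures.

83.4 m

v_x = 74.7 cos 35.0° = 61.19 m/s, v_y0 = 74.7 sin 35.0° = 42.85 m/s.
Time to reach x = 183 m: t = x / v_x = 183 / 61.19 = 2.991 s.
y = v_y0 t − ½ g t² = 42.85×2.991 − 5.000×2.991² = 83.4 m.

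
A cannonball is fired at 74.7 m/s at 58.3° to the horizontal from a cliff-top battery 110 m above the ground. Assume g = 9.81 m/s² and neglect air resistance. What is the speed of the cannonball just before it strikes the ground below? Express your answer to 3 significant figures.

88.0 m/s

v_x = 74.7 cos 58.3° = 39.25 m/s is unchanged throughout.
For the vertical component, v_y² = v_y0² + 2 g h = (63.56)² + 2×9.81×110 = 6198, so |v_y| = 78.73 m/s.
Impact speed = √(v_x² + v_y²) = √(1541 + 6198) = 88.0 m/s.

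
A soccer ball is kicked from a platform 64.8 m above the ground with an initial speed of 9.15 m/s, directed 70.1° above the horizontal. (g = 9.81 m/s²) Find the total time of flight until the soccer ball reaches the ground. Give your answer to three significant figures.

4.62 s

Vertical component: v_y = 9.15 sin 70.1° = 8.604 m/s.
Taking up as positive with launch at y = 64.8 m, landing at y = 0: 0 = 64.8 + 8.604 t − ½(9.81) t².
Solving 4.905 t² − 8.604 t − 64.8 = 0 gives t = [8.604 + √(8.604² + 4·4.905·64.8)] / 9.810 = 4.62 s.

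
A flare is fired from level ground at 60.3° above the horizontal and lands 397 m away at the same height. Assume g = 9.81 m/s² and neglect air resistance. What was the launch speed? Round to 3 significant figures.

67.3 m/s

On level ground, R = v₀² sin(2θ) / g, so v₀ = √(R g / sin 2θ).
sin(2 × 60.3°) = 0.8607.
v₀ = √(397 × 9.81 / 0.8607) = √4525 = 67.3 m/s.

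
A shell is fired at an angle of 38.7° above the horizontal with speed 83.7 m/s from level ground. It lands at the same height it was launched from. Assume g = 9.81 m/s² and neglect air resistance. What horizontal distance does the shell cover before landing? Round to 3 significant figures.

Components: v_x = 83.7 cos 38.7° = 65.32 m/s, v_y = 83.7 sin 38.7° = 52.33 m/s.
Time of flight (same landing height): t = 2 v_y / g = 2 × 52.33 / 9.81 = 10.67 s.
Range: R = v_x · t = 65.32 × 10.67 = 697 m.

697 m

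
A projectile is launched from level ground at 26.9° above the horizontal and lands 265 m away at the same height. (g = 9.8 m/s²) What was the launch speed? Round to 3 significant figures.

56.7 m/s

On level ground, R = v₀² sin(2θ) / g, so v₀ = √(R g / sin 2θ).
sin(2 × 26.9°) = 0.8070.
v₀ = √(265 × 9.8 / 0.8070) = √3218 = 56.7 m/s.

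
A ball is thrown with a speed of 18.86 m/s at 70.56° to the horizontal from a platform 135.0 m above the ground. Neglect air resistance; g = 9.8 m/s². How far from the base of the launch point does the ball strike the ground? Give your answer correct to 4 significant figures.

Components: v_x = 18.86 cos 70.56° = 6.2770 m/s, v_y = 18.86 sin 70.56° = 17.785 m/s.
Vertical: 0 = 135.0 + 17.785 t − ½(9.8) t² ⇒ 4.900 t² − 17.785 t − 135.0 = 0.
t = [17.785 + √(316.31 + 2646.0)] / 9.800 = 7.3686 s.
Horizontal: R = v_x · t = 6.2770 × 7.3686 = 46.25 m.

46.25 m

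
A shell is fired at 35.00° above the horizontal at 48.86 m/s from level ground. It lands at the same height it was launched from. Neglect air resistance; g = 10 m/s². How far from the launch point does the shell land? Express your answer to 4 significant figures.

For level ground, R = v₀² sin(2θ) / g.
sin(2 × 35.00°) = sin 70.000° = 0.9397.
R = (48.86)² × 0.9397 / 10 = 224.3 m.

224.3 m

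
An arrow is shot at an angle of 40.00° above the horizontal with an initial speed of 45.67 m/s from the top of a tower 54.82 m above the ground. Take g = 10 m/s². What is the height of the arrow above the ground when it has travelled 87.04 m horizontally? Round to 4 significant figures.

v_x = 45.67 cos 40.00° = 34.985 m/s, v_y0 = 45.67 sin 40.00° = 29.356 m/s.
Time to reach x = 87.04 m: t = x / v_x = 87.04 / 34.985 = 2.4879 s.
y = 54.82 + v_y0 t − ½ g t² = 54.82 + 29.356×2.4879 − 5.000×2.4879² = 96.91 m.

96.91 m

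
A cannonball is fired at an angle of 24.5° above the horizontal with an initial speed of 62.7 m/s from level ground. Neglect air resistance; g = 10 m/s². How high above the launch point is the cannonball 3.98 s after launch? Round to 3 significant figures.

24.3 m

v_y0 = 62.7 sin 24.5° = 26.00 m/s.
y(t) = v_y0 t − ½ g t² = 26.00×3.98 − 5.000×3.98² = 24.3 m.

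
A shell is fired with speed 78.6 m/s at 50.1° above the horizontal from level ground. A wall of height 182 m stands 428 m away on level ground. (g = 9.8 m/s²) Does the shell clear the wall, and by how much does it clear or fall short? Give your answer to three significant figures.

v_x = 78.6 cos 50.1° = 50.42 m/s; v_y0 = 78.6 sin 50.1° = 60.30 m/s.
Time to reach the wall: t = 428 / 50.42 = 8.489 s.
Height at that point: y = 60.30×8.489 − 4.900×8.489² = 158.8 m.
That is 182 − 158.8 = 23.2 m below the top of the wall, so the shell does not clear it.

No — it falls 23.2 m short of clearing the wall.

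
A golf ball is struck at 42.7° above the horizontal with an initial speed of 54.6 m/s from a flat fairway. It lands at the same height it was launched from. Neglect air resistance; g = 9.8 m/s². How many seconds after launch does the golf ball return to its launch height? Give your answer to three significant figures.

7.56 s

Vertical component: v_y = 54.6 sin 42.7° = 37.03 m/s.
For a projectile landing at launch height, time of flight is t = 2 v_y / g = 2 × 37.03 / 9.8 = 7.56 s.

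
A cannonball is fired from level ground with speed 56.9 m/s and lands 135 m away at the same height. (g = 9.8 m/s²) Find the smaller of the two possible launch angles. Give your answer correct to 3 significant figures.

Level-ground range: R = v₀² sin(2θ)/g ⇒ sin 2θ = R g / v₀² = 135×9.8/56.9² = 0.4086.
2θ = arcsin(0.4086) = 24.12° or 180° − 24.12° = 155.88°.
So θ = 12.1° or θ = 77.9°.

12.1°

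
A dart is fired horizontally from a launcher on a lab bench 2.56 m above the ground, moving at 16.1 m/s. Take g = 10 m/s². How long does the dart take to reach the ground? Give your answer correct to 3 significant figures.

0.716 s

The horizontal speed doesn't affect the fall. With v_y0 = 0, h = ½ g t².
t = √(2 × 2.56 / 10) = √0.5120 = 0.716 s.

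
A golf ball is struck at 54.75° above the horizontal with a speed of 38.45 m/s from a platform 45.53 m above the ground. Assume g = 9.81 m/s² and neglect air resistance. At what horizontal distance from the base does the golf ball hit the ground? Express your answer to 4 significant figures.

169.1 m

Components: v_x = 38.45 cos 54.75° = 22.191 m/s, v_y = 38.45 sin 54.75° = 31.400 m/s.
Vertical: 0 = 45.53 + 31.400 t − ½(9.81) t² ⇒ 4.905 t² − 31.400 t − 45.53 = 0.
t = [31.400 + √(985.96 + 893.30)] / 9.810 = 7.6198 s.
Horizontal: R = v_x · t = 22.191 × 7.6198 = 169.1 m.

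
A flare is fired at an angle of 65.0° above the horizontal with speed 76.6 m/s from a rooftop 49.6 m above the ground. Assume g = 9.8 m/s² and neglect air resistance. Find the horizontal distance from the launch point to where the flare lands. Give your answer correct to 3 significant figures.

Components: v_x = 76.6 cos 65.0° = 32.37 m/s, v_y = 76.6 sin 65.0° = 69.42 m/s.
Vertical: 0 = 49.6 + 69.42 t − ½(9.8) t² ⇒ 4.900 t² − 69.42 t − 49.6 = 0.
t = [69.42 + √(4819 + 972.2)] / 9.800 = 14.85 s.
Horizontal: R = v_x · t = 32.37 × 14.85 = 481 m.

481 m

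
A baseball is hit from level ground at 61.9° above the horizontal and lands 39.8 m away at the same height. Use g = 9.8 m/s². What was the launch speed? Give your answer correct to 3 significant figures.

21.7 m/s

On level ground, R = v₀² sin(2θ) / g, so v₀ = √(R g / sin 2θ).
sin(2 × 61.9°) = 0.8310.
v₀ = √(39.8 × 9.8 / 0.8310) = √469.4 = 21.7 m/s.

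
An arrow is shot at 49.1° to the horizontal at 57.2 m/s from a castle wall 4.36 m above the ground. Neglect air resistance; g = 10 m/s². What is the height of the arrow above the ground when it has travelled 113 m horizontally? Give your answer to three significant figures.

89.3 m

v_x = 57.2 cos 49.1° = 37.45 m/s, v_y0 = 57.2 sin 49.1° = 43.23 m/s.
Time to reach x = 113 m: t = x / v_x = 113 / 37.45 = 3.017 s.
y = 4.36 + v_y0 t − ½ g t² = 4.36 + 43.23×3.017 − 5.000×3.017² = 89.3 m.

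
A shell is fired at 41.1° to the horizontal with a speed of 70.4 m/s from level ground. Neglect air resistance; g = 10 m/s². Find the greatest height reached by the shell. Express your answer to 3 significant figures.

107 m

Vertical component of launch velocity: v_y = 70.4 sin 41.1° = 46.28 m/s.
At the highest point the vertical velocity is zero, so v_y² = 2 g h_max.
h_max = (46.28)² / (2 × 10) = 2142 / 20.00 = 107 m.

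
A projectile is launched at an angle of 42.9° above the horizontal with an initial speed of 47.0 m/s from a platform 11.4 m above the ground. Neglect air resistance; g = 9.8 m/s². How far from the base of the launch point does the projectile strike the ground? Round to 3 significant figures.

236 m

Components: v_x = 47.0 cos 42.9° = 34.43 m/s, v_y = 47.0 sin 42.9° = 31.99 m/s.
Vertical: 0 = 11.4 + 31.99 t − ½(9.8) t² ⇒ 4.900 t² − 31.99 t − 11.4 = 0.
t = [31.99 + √(1023 + 223.4)] / 9.800 = 6.867 s.
Horizontal: R = v_x · t = 34.43 × 6.867 = 236 m.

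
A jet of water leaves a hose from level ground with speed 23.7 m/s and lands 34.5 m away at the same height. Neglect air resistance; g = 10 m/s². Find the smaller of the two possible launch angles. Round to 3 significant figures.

Level-ground range: R = v₀² sin(2θ)/g ⇒ sin 2θ = R g / v₀² = 34.5×10/23.7² = 0.6142.
2θ = arcsin(0.6142) = 37.89° or 180° − 37.89° = 142.11°.
So θ = 18.9° or θ = 71.1°.

18.9°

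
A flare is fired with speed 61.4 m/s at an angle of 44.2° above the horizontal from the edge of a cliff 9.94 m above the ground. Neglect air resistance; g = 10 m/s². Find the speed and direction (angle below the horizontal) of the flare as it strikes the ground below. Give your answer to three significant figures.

63.0 m/s at 45.7° below the horizontal

v_x = 61.4 cos 44.2° = 44.02 m/s (constant).
|v_y| at impact = √((42.81)² + 2×10×9.94) = 45.07 m/s.
Speed = √(44.02² + 45.07²) = 63.0 m/s; angle = arctan(45.07/44.02) = 45.7° below horizontal.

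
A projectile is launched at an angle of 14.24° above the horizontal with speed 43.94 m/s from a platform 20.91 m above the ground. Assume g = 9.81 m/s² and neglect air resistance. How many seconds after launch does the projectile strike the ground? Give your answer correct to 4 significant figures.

3.442 s

Vertical component: v_y = 43.94 sin 14.24° = 10.809 m/s.
Taking up as positive with launch at y = 20.91 m, landing at y = 0: 0 = 20.91 + 10.809 t − ½(9.81) t².
Solving 4.905 t² − 10.809 t − 20.91 = 0 gives t = [10.809 + √(10.809² + 4·4.905·20.91)] / 9.810 = 3.442 s.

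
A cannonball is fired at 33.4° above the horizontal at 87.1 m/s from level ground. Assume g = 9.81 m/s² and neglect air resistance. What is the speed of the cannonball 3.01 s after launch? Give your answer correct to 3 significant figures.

v_x = 87.1 cos 33.4° = 72.72 m/s (constant).
v_y(t) = 87.1 sin 33.4° − g t = 47.95 − 9.81 × 3.01 = 18.42 m/s.
Speed = √(v_x² + v_y²) = √(5288 + 339.3) = 75.0 m/s.

75.0 m/s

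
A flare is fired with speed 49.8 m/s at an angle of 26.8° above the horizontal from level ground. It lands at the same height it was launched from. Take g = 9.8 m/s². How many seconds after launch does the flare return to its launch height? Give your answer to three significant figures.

4.58 s

Vertical component: v_y = 49.8 sin 26.8° = 22.45 m/s.
For a projectile landing at launch height, time of flight is t = 2 v_y / g = 2 × 22.45 / 9.8 = 4.58 s.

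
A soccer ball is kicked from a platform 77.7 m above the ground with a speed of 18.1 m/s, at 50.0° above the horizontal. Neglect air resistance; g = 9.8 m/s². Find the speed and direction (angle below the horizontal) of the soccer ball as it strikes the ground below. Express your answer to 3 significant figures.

43.0 m/s at 74.3° below the horizontal

v_x = 18.1 cos 50.0° = 11.63 m/s (constant).
|v_y| at impact = √((13.87)² + 2×9.8×77.7) = 41.42 m/s.
Speed = √(11.63² + 41.42²) = 43.0 m/s; angle = arctan(41.42/11.63) = 74.3° below horizontal.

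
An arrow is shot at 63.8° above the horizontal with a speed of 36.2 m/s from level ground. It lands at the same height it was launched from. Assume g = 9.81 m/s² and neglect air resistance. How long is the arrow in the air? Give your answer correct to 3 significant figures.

Vertical component: v_y = 36.2 sin 63.8° = 32.48 m/s.
For a projectile landing at launch height, time of flight is t = 2 v_y / g = 2 × 32.48 / 9.81 = 6.62 s.

6.62 s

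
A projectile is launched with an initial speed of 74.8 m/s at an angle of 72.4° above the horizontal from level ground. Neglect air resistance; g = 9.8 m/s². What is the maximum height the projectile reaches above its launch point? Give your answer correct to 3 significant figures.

259 m

Vertical component of launch velocity: v_y = 74.8 sin 72.4° = 71.30 m/s.
At the highest point the vertical velocity is zero, so v_y² = 2 g h_max.
h_max = (71.30)² / (2 × 9.8) = 5084 / 19.60 = 259 m.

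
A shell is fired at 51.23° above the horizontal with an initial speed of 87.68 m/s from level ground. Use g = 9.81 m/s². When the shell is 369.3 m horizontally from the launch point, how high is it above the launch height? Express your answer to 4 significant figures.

237.9 m

v_x = 87.68 cos 51.23° = 54.905 m/s, v_y0 = 87.68 sin 51.23° = 68.361 m/s.
Time to reach x = 369.3 m: t = x / v_x = 369.3 / 54.905 = 6.7262 s.
y = v_y0 t − ½ g t² = 68.361×6.7262 − 4.905×6.7262² = 237.9 m.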